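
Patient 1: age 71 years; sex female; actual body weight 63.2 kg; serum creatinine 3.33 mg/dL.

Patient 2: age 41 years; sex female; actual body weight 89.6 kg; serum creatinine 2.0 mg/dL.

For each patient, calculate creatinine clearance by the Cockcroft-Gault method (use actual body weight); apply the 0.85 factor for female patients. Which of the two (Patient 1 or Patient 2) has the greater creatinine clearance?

Patient 2

Patient 1: CrCl = (140 − 71) × 63.2 / (72 × 3.33) × 0.85 = 4360.8 / 239.76 × 0.85 ≈ 15.5 mL/min
Patient 2: CrCl = (140 − 41) × 89.6 / (72 × 2) × 0.85 = 8870.4 / 144.00 × 0.85 ≈ 52.4 mL/min
15.5 vs 52.4 mL/min → Patient 2 is higher.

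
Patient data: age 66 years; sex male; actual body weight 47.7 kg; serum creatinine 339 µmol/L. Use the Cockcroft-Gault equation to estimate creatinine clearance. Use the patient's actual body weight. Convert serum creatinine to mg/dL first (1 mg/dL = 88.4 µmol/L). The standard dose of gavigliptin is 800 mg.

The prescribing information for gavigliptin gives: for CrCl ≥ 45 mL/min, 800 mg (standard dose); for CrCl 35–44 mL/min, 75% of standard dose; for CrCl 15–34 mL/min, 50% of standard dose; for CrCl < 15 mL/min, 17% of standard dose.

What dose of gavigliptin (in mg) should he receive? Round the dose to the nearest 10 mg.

SCr = 339 / 88.4 = 3.835 mg/dL
CrCl = (140 − 66) × 47.7 / (72 × 3.835) = 3529.8 / 276.12 ≈ 12.8 mL/min
CrCl ≈ 13 mL/min → bracket < 15 mL/min.
17% of 800 mg = 136 mg → 140 mg

140 mg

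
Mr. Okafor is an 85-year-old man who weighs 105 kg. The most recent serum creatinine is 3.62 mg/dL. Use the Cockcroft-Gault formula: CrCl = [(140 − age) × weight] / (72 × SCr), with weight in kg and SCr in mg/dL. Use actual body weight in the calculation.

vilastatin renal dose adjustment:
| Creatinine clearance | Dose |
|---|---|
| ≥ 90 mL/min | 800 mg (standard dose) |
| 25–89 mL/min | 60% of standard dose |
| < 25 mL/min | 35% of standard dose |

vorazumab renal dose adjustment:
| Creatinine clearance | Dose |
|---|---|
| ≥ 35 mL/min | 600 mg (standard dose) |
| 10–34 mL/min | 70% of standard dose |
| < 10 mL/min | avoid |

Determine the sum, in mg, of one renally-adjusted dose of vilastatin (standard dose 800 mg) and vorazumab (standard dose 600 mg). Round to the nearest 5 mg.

700 mg

CrCl = (140 − 85) × 105 / (72 × 3.62) = 5775.0 / 260.64 ≈ 22.2 mL/min
CrCl ≈ 22 mL/min.
vilastatin: < 25 mL/min → 35% of 800 mg = 280 mg.
vorazumab: 10–34 mL/min → 70% of 600 mg = 420 mg.
Total = 280 + 420 = 700 mg.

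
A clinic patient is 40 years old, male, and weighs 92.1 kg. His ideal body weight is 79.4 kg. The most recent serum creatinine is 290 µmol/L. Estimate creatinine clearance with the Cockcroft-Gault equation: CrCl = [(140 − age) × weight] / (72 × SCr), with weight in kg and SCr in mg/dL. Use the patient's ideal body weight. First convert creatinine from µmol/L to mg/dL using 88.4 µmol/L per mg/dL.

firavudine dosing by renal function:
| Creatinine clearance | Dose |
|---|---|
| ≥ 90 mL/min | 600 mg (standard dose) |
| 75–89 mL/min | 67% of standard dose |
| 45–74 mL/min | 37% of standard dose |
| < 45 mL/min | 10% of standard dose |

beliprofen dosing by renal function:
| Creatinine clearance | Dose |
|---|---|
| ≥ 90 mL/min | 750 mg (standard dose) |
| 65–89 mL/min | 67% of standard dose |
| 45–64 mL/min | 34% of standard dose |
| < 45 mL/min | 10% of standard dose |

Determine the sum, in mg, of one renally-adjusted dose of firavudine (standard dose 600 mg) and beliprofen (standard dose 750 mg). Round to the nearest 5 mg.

135 mg

SCr = 290 / 88.4 = 3.281 mg/dL
CrCl = (140 − 40) × 79.4 / (72 × 3.281) = 7940.0 / 236.23 ≈ 33.6 mL/min
CrCl ≈ 34 mL/min.
firavudine: < 45 mL/min → 10% of 600 mg = 60 mg.
beliprofen: < 45 mL/min → 10% of 750 mg = 75 mg.
Total = 60 + 75 = 135 mg.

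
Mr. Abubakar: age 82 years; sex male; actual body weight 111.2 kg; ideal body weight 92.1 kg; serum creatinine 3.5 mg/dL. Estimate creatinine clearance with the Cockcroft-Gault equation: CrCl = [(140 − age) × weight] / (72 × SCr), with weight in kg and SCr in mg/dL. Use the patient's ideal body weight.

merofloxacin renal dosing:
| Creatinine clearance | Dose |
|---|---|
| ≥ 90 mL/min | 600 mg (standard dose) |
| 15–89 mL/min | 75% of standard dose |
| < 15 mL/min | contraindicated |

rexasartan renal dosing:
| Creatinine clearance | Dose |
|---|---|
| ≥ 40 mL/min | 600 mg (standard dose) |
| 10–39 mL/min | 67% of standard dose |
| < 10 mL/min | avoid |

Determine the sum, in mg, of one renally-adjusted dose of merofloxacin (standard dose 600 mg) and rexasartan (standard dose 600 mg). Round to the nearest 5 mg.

CrCl = (140 − 82) × 92.1 / (72 × 3.5) = 5341.8 / 252.00 ≈ 21.2 mL/min
CrCl ≈ 21 mL/min.
merofloxacin: 15–89 mL/min → 75% of 600 mg = 450 mg.
rexasartan: 10–39 mL/min → 67% of 600 mg = 402 mg.
Total = 450 + 402 = 852 mg.

850 mg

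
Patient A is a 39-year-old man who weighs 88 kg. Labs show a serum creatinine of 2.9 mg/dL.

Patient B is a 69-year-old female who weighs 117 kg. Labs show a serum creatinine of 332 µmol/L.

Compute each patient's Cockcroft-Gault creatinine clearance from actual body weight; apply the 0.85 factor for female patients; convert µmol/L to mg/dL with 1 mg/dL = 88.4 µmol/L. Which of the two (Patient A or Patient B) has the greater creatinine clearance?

Patient A: CrCl = (140 − 39) × 88 / (72 × 2.9) = 8888.0 / 208.80 ≈ 42.6 mL/min
Patient B: SCr = 332 / 88.4 = 3.756 mg/dL
Patient B: CrCl = (140 − 69) × 117 / (72 × 3.756) × 0.85 = 8307.0 / 270.43 × 0.85 ≈ 26.1 mL/min
42.6 vs 26.1 mL/min → Patient A is higher.

Patient A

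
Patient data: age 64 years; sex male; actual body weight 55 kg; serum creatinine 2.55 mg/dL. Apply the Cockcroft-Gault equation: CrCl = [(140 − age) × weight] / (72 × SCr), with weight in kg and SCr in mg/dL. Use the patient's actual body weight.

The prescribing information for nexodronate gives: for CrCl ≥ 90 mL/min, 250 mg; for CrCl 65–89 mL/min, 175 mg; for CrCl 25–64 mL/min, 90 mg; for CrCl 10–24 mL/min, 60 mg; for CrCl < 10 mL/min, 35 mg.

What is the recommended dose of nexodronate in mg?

60 mg

CrCl = (140 − 64) × 55 / (72 × 2.55) = 4180.0 / 183.60 ≈ 22.8 mL/min
CrCl ≈ 23 mL/min → bracket 10–24 mL/min.
Dose for this bracket: 60 mg.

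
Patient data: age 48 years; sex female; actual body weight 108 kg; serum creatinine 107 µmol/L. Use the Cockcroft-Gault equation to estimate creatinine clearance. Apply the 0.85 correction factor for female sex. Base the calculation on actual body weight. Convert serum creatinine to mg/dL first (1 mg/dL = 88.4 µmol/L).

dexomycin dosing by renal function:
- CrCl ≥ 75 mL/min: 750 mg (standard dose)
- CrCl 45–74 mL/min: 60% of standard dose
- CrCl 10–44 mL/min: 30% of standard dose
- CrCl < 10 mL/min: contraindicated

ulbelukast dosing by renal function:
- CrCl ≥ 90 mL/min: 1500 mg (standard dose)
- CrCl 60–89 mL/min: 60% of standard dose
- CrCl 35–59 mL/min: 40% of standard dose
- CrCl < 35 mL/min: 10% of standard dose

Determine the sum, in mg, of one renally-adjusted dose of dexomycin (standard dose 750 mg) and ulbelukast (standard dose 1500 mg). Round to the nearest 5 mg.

SCr = 107 / 88.4 = 1.21 mg/dL
CrCl = (140 − 48) × 108 / (72 × 1.21) × 0.85 = 9936.0 / 87.12 × 0.85 ≈ 96.9 mL/min
CrCl ≈ 97 mL/min.
dexomycin: ≥ 75 mL/min → 100% of 750 mg = 750 mg.
ulbelukast: ≥ 90 mL/min → 100% of 1500 mg = 1500 mg.
Total = 750 + 1500 = 2250 mg.

2250 mg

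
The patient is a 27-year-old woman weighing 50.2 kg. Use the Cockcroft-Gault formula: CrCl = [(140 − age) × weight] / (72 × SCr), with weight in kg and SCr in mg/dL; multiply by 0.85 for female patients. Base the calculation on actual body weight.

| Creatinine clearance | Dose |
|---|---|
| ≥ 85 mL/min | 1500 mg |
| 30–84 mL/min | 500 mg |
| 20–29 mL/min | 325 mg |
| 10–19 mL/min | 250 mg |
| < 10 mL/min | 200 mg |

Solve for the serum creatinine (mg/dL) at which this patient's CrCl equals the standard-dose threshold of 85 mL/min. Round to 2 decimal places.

0.79 mg/dL

Standard dose requires CrCl ≥ 85 mL/min.
Set (140 − 27) × 50.2 × 0.85 / (72 × SCr) = 85
SCr = (140 − 27) × 50.2 × 0.85 / (72 × 85) = 0.788 mg/dL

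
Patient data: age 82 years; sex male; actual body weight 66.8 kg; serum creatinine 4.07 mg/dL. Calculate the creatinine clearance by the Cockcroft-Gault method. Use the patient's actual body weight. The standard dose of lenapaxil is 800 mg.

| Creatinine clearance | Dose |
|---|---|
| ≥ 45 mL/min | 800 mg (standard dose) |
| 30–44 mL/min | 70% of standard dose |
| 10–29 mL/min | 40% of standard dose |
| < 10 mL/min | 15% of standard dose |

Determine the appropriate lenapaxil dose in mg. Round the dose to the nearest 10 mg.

CrCl = (140 − 82) × 66.8 / (72 × 4.07) = 3874.4 / 293.04 ≈ 13.2 mL/min
CrCl ≈ 13 mL/min → bracket 10–29 mL/min.
40% of 800 mg = 320 mg

320 mg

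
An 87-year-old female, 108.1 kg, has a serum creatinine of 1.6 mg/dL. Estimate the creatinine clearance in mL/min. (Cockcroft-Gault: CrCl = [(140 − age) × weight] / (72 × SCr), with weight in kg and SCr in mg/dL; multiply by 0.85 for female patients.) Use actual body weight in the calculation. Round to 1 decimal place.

42.3 mL/min

CrCl = (140 − 87) × 108.1 / (72 × 1.6) × 0.85 = 5729.3 / 115.20 × 0.85 ≈ 42.3 mL/min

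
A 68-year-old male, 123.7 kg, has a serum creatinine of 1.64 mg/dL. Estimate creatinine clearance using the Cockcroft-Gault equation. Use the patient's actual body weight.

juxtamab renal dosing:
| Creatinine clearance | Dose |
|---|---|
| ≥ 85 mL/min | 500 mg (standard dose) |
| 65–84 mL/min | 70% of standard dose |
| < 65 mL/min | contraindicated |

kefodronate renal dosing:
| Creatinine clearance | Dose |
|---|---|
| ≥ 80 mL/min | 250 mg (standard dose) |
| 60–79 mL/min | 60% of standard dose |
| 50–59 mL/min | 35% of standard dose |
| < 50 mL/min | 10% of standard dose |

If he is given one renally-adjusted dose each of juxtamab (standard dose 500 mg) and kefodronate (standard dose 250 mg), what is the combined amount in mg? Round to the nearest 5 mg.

CrCl = (140 − 68) × 123.7 / (72 × 1.64) = 8906.4 / 118.08 ≈ 75.4 mL/min
CrCl ≈ 75 mL/min.
juxtamab: 65–84 mL/min → 70% of 500 mg = 350 mg.
kefodronate: 60–79 mL/min → 60% of 250 mg = 150 mg.
Total = 350 + 150 = 500 mg.

500 mg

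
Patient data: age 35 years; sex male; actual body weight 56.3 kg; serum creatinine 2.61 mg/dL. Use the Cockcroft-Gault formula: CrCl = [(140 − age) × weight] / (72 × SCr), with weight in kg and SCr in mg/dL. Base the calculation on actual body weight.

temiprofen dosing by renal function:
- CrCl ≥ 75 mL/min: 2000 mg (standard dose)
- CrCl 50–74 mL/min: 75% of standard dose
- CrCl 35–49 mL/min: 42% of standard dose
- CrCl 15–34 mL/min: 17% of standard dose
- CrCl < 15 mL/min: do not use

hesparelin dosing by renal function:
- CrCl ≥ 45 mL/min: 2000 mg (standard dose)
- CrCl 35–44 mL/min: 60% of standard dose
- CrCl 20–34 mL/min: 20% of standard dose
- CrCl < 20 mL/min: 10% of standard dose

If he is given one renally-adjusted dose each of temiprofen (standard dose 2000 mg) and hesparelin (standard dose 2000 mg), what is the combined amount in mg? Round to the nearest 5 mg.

CrCl = (140 − 35) × 56.3 / (72 × 2.61) = 5911.5 / 187.92 ≈ 31.5 mL/min
CrCl ≈ 31 mL/min.
temiprofen: 15–34 mL/min → 17% of 2000 mg = 340 mg.
hesparelin: 20–34 mL/min → 20% of 2000 mg = 400 mg.
Total = 340 + 400 = 740 mg.

740 mg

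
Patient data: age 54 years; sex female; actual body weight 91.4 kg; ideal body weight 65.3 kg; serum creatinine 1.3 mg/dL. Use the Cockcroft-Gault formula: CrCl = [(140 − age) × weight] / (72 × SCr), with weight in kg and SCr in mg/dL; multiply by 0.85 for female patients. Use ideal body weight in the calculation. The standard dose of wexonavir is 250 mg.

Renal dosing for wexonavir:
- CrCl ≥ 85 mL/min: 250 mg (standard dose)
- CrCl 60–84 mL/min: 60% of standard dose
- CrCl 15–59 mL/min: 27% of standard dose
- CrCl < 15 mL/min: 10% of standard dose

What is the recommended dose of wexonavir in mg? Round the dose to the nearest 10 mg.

CrCl = (140 − 54) × 65.3 / (72 × 1.3) × 0.85 = 5615.8 / 93.60 × 0.85 ≈ 51.0 mL/min
CrCl ≈ 51 mL/min → bracket 15–59 mL/min.
27% of 250 mg = 67.5 mg → 70 mg

70 mg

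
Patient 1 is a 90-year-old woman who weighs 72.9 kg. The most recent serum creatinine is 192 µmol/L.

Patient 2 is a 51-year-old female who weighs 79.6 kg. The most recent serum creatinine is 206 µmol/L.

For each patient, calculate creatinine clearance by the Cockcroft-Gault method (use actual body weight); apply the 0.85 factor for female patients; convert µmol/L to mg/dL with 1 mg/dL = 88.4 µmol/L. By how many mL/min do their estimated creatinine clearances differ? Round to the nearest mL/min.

16 mL/min

Patient 1: SCr = 192 / 88.4 = 2.172 mg/dL
Patient 1: CrCl = (140 − 90) × 72.9 / (72 × 2.172) × 0.85 = 3645.0 / 156.38 × 0.85 ≈ 19.8 mL/min
Patient 2: SCr = 206 / 88.4 = 2.33 mg/dL
Patient 2: CrCl = (140 − 51) × 79.6 / (72 × 2.33) × 0.85 = 7084.4 / 167.76 × 0.85 ≈ 35.9 mL/min
|19.8 − 35.9| = 16.1 mL/min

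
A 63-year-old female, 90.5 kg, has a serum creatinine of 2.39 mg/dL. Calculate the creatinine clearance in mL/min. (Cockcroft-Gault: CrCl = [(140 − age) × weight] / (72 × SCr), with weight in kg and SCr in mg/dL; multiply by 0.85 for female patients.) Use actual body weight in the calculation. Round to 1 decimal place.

34.4 mL/min

CrCl = (140 − 63) × 90.5 / (72 × 2.39) × 0.85 = 6968.5 / 172.08 × 0.85 ≈ 34.4 mL/min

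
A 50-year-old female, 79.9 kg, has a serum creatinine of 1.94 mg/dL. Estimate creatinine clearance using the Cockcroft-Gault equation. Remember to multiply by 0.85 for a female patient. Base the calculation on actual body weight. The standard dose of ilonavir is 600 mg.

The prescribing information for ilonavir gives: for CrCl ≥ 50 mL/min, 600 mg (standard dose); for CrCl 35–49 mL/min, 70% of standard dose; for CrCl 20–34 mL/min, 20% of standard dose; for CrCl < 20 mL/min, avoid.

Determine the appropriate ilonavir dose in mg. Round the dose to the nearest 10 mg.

420 mg

CrCl = (140 − 50) × 79.9 / (72 × 1.94) × 0.85 = 7191.0 / 139.68 × 0.85 ≈ 43.8 mL/min
CrCl ≈ 44 mL/min → bracket 35–49 mL/min.
70% of 600 mg = 420 mg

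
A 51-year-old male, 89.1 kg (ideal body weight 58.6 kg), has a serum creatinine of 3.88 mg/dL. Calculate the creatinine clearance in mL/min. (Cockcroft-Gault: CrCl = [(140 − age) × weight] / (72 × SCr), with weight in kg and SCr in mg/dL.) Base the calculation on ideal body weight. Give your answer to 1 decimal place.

CrCl = (140 − 51) × 58.6 / (72 × 3.88) = 5215.4 / 279.36 ≈ 18.7 mL/min

18.7 mL/min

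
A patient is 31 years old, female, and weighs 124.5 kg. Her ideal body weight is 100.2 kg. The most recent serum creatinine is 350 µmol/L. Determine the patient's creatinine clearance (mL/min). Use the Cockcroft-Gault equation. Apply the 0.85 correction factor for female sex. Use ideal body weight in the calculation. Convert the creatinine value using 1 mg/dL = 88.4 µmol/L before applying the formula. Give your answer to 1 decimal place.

32.6 mL/min

SCr = 350 / 88.4 = 3.959 mg/dL
CrCl = (140 − 31) × 100.2 / (72 × 3.959) × 0.85 = 10921.8 / 285.05 × 0.85 ≈ 32.6 mL/min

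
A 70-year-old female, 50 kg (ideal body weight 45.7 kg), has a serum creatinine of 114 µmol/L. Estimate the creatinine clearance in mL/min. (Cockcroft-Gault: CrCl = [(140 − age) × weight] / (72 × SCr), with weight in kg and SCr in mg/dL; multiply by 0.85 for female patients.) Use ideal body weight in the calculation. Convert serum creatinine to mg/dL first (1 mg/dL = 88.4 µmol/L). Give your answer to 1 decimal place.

SCr = 114 / 88.4 = 1.29 mg/dL
CrCl = (140 − 70) × 45.7 / (72 × 1.29) × 0.85 = 3199.0 / 92.88 × 0.85 ≈ 29.3 mL/min

29.3 mL/min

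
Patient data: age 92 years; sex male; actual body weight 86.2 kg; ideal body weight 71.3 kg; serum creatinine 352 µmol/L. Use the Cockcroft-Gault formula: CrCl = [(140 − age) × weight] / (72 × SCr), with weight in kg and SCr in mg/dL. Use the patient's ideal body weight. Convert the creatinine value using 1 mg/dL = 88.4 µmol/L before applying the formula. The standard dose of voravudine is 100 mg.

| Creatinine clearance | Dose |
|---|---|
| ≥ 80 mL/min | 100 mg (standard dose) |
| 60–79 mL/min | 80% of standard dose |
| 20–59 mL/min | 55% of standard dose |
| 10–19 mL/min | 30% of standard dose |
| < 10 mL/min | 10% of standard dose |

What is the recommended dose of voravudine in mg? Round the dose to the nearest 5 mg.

30 mg

SCr = 352 / 88.4 = 3.982 mg/dL
CrCl = (140 − 92) × 71.3 / (72 × 3.982) = 3422.4 / 286.70 ≈ 11.9 mL/min
CrCl ≈ 12 mL/min → bracket 10–19 mL/min.
30% of 100 mg = 30 mg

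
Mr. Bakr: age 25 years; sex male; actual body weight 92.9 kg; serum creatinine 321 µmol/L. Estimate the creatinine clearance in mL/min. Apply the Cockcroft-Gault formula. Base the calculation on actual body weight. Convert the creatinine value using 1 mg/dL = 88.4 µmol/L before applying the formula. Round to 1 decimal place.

40.9 mL/min

SCr = 321 / 88.4 = 3.631 mg/dL
CrCl = (140 − 25) × 92.9 / (72 × 3.631) = 10683.5 / 261.43 ≈ 40.9 mL/min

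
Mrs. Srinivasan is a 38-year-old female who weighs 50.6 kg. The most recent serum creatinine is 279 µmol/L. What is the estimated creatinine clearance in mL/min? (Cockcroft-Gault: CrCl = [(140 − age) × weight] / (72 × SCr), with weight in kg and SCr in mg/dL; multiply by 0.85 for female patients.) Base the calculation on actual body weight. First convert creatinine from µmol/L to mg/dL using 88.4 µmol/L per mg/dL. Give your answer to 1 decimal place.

19.3 mL/min

SCr = 279 / 88.4 = 3.156 mg/dL
CrCl = (140 − 38) × 50.6 / (72 × 3.156) × 0.85 = 5161.2 / 227.23 × 0.85 ≈ 19.3 mL/min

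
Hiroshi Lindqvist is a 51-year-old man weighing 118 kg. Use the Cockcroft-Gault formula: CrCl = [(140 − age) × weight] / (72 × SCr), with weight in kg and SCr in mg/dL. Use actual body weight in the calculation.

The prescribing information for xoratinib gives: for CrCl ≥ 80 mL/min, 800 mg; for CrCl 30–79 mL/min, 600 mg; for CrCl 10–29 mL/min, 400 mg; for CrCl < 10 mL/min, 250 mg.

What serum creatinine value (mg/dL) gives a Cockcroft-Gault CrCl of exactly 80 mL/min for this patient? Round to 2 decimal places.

Standard dose requires CrCl ≥ 80 mL/min.
Set (140 − 51) × 118 / (72 × SCr) = 80
SCr = (140 − 51) × 118 / (72 × 80) = 1.823 mg/dL

1.82 mg/dL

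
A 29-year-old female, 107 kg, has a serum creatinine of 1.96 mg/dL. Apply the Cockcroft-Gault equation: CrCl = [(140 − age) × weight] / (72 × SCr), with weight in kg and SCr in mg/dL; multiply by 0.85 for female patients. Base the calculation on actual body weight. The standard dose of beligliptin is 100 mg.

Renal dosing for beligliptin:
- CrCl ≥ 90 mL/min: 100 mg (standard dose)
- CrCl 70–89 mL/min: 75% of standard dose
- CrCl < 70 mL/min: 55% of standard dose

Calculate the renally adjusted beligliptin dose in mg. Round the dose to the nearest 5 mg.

75 mg

CrCl = (140 − 29) × 107 / (72 × 1.96) × 0.85 = 11877.0 / 141.12 × 0.85 ≈ 71.5 mL/min
CrCl ≈ 72 mL/min → bracket 70–89 mL/min.
75% of 100 mg = 75 mg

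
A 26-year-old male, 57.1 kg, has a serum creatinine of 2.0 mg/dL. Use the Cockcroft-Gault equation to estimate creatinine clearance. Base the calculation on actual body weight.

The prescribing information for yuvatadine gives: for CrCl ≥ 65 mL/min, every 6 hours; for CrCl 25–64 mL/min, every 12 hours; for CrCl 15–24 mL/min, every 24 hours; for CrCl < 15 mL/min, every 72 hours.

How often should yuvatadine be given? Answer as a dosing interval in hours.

CrCl = (140 − 26) × 57.1 / (72 × 2) = 6509.4 / 144.00 ≈ 45.2 mL/min
CrCl ≈ 45 mL/min → bracket 25–64 mL/min → every 12 hours.

every 12 hours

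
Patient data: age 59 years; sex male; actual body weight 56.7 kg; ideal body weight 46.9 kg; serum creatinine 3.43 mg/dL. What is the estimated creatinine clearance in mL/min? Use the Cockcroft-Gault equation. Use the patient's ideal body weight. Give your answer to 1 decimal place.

CrCl = (140 − 59) × 46.9 / (72 × 3.43) = 3798.9 / 246.96 ≈ 15.4 mL/min

15.4 mL/min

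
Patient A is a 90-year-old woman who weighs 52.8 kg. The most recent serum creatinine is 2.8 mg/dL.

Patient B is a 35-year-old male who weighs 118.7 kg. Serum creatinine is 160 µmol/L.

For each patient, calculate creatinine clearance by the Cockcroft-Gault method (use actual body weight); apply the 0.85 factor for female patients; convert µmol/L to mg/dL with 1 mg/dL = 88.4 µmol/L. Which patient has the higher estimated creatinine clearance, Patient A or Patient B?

Patient B

Patient A: CrCl = (140 − 90) × 52.8 / (72 × 2.8) × 0.85 = 2640.0 / 201.60 × 0.85 ≈ 11.1 mL/min
Patient B: SCr = 160 / 88.4 = 1.81 mg/dL
Patient B: CrCl = (140 − 35) × 118.7 / (72 × 1.81) = 12463.5 / 130.32 ≈ 95.6 mL/min
11.1 vs 95.6 mL/min → Patient B is higher.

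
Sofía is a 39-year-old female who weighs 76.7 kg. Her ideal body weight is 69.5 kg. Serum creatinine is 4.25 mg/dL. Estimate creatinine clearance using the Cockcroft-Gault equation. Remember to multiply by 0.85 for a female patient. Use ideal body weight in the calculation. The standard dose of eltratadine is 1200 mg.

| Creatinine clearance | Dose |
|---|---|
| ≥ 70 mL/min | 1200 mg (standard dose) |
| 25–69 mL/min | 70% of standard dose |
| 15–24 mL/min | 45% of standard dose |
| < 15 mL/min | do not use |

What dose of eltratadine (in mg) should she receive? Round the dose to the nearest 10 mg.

540 mg

CrCl = (140 − 39) × 69.5 / (72 × 4.25) × 0.85 = 7019.5 / 306.00 × 0.85 ≈ 19.5 mL/min
CrCl ≈ 19 mL/min → bracket 15–24 mL/min.
45% of 1200 mg = 540 mg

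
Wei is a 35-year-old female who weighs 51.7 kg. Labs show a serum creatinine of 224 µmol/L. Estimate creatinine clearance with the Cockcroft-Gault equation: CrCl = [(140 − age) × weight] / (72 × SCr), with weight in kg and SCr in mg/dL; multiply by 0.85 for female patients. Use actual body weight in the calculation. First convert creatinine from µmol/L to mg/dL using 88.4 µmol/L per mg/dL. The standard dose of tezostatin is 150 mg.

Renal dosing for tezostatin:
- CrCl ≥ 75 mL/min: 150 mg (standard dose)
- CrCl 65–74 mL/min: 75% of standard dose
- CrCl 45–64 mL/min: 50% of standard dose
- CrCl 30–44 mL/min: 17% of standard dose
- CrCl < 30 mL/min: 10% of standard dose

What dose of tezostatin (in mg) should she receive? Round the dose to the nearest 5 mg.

SCr = 224 / 88.4 = 2.534 mg/dL
CrCl = (140 − 35) × 51.7 / (72 × 2.534) × 0.85 = 5428.5 / 182.45 × 0.85 ≈ 25.3 mL/min
CrCl ≈ 25 mL/min → bracket < 30 mL/min.
10% of 150 mg = 15 mg

15 mg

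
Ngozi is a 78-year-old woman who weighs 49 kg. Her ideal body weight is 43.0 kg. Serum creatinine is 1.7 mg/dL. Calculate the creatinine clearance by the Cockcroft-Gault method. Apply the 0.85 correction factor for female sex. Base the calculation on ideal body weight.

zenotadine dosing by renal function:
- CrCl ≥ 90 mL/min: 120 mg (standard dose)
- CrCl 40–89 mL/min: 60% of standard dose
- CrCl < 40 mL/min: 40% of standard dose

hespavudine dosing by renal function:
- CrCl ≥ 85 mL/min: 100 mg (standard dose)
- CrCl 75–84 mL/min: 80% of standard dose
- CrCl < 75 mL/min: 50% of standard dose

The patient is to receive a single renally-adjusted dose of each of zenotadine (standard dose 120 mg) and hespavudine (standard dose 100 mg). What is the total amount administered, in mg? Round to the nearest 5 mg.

100 mg

CrCl = (140 − 78) × 43 / (72 × 1.7) × 0.85 = 2666.0 / 122.40 × 0.85 ≈ 18.5 mL/min
CrCl ≈ 19 mL/min.
zenotadine: < 40 mL/min → 40% of 120 mg = 48 mg.
hespavudine: < 75 mL/min → 50% of 100 mg = 50 mg.
Total = 48 + 50 = 98 mg.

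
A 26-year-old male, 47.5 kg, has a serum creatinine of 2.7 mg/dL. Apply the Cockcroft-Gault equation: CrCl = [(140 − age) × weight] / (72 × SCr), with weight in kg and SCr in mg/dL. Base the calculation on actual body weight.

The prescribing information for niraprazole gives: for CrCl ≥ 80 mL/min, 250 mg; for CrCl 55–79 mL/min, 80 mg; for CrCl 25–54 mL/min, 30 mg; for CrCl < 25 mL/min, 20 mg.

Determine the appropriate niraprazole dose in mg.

CrCl = (140 − 26) × 47.5 / (72 × 2.7) = 5415.0 / 194.40 ≈ 27.9 mL/min
CrCl ≈ 28 mL/min → bracket 25–54 mL/min.
Dose for this bracket: 30 mg.

30 mg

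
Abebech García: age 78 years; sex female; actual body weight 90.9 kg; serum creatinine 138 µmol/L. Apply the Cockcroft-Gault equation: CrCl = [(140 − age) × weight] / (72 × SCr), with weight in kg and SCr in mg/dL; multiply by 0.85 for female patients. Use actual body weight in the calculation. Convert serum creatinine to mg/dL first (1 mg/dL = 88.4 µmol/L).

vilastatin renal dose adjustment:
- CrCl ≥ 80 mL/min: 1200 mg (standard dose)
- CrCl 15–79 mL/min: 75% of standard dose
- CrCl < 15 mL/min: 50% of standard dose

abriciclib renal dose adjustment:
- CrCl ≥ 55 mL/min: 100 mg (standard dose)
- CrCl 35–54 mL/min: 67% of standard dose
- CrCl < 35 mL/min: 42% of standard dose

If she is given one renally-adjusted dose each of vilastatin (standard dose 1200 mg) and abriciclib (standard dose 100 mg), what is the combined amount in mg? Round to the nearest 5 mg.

SCr = 138 / 88.4 = 1.561 mg/dL
CrCl = (140 − 78) × 90.9 / (72 × 1.561) × 0.85 = 5635.8 / 112.39 × 0.85 ≈ 42.6 mL/min
CrCl ≈ 43 mL/min.
vilastatin: 15–79 mL/min → 75% of 1200 mg = 900 mg.
abriciclib: 35–54 mL/min → 67% of 100 mg = 67 mg.
Total = 900 + 67 = 967 mg.

965 mg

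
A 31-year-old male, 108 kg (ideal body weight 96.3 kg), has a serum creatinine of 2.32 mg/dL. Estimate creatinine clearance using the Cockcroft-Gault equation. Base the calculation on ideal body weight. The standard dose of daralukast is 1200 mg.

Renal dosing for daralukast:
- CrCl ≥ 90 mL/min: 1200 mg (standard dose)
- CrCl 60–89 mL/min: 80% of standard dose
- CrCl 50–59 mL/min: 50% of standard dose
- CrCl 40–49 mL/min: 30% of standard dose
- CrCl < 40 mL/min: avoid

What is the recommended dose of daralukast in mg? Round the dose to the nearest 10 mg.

960 mg

CrCl = (140 − 31) × 96.3 / (72 × 2.32) = 10496.7 / 167.04 ≈ 62.8 mL/min
CrCl ≈ 63 mL/min → bracket 60–89 mL/min.
80% of 1200 mg = 960 mg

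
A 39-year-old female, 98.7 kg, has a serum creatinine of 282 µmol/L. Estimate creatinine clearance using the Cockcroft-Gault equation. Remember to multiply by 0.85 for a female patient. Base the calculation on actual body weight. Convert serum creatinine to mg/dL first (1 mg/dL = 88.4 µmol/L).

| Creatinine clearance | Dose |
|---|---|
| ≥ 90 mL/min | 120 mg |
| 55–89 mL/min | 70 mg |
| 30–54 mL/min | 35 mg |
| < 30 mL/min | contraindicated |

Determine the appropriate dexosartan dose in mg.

SCr = 282 / 88.4 = 3.19 mg/dL
CrCl = (140 − 39) × 98.7 / (72 × 3.19) × 0.85 = 9968.7 / 229.68 × 0.85 ≈ 36.9 mL/min
CrCl ≈ 37 mL/min → bracket 30–54 mL/min.
Dose for this bracket: 35 mg.

35 mg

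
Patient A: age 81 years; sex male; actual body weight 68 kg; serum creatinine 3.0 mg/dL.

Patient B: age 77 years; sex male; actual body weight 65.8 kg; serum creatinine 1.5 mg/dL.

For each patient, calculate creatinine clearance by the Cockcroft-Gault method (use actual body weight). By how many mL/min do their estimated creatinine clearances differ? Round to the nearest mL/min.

20 mL/min

Patient A: CrCl = (140 − 81) × 68 / (72 × 3) = 4012.0 / 216.00 ≈ 18.6 mL/min
Patient B: CrCl = (140 − 77) × 65.8 / (72 × 1.5) = 4145.4 / 108.00 ≈ 38.4 mL/min
|18.6 − 38.4| = 19.8 mL/min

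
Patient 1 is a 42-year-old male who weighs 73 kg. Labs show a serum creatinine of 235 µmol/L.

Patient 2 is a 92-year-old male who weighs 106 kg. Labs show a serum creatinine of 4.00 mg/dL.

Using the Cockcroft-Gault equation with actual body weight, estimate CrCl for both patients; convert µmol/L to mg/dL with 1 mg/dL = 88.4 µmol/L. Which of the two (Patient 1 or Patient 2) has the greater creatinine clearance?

Patient 1: SCr = 235 / 88.4 = 2.658 mg/dL
Patient 1: CrCl = (140 − 42) × 73 / (72 × 2.658) = 7154.0 / 191.38 ≈ 37.4 mL/min
Patient 2: CrCl = (140 − 92) × 106 / (72 × 4) = 5088.0 / 288.00 ≈ 17.7 mL/min
37.4 vs 17.7 mL/min → Patient 1 is higher.

Patient 1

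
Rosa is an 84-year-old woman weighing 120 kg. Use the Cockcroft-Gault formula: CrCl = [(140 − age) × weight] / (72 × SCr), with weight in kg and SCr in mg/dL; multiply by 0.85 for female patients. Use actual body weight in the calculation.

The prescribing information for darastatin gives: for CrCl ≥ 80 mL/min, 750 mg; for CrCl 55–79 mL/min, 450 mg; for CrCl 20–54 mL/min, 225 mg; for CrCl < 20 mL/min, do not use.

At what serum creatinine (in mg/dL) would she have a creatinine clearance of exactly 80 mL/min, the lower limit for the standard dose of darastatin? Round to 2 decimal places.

Standard dose requires CrCl ≥ 80 mL/min.
Set (140 − 84) × 120 × 0.85 / (72 × SCr) = 80
SCr = (140 − 84) × 120 × 0.85 / (72 × 80) = 0.992 mg/dL

0.99 mg/dL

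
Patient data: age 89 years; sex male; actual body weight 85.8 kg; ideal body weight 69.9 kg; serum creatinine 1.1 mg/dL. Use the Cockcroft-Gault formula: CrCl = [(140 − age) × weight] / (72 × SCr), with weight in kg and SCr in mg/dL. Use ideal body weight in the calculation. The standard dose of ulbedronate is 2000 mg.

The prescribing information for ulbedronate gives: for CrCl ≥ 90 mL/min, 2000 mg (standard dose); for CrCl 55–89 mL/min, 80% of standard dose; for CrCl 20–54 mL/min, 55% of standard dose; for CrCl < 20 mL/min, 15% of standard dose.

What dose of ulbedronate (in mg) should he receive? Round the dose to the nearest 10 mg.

1100 mg

CrCl = (140 − 89) × 69.9 / (72 × 1.1) = 3564.9 / 79.20 ≈ 45.0 mL/min
CrCl ≈ 45 mL/min → bracket 20–54 mL/min.
55% of 2000 mg = 1100 mg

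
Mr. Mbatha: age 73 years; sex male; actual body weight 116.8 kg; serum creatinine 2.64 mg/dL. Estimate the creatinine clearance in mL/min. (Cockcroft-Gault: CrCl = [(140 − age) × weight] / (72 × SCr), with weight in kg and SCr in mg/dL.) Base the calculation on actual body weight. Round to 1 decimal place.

CrCl = (140 − 73) × 116.8 / (72 × 2.64) = 7825.6 / 190.08 ≈ 41.2 mL/min

41.2 mL/min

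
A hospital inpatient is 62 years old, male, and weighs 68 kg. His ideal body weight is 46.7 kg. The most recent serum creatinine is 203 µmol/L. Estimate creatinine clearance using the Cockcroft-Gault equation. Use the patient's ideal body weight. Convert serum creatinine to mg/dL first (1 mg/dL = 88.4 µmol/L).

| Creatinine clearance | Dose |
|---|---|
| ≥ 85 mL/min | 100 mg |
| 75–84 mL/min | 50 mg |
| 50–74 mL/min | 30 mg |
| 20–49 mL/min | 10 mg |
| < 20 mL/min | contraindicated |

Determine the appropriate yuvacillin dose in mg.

SCr = 203 / 88.4 = 2.296 mg/dL
CrCl = (140 − 62) × 46.7 / (72 × 2.296) = 3642.6 / 165.31 ≈ 22.0 mL/min
CrCl ≈ 22 mL/min → bracket 20–49 mL/min.
Dose for this bracket: 10 mg.

10 mg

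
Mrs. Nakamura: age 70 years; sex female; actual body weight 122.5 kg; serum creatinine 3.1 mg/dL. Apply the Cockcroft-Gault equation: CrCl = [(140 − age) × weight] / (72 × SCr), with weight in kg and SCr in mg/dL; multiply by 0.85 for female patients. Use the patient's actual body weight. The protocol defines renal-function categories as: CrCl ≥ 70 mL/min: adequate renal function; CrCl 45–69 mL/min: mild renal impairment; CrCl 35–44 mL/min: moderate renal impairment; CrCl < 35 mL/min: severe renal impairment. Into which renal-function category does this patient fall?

CrCl = (140 − 70) × 122.5 / (72 × 3.1) × 0.85 = 8575.0 / 223.20 × 0.85 ≈ 32.7 mL/min
33 mL/min falls in the 'severe renal impairment' range.

severe renal impairment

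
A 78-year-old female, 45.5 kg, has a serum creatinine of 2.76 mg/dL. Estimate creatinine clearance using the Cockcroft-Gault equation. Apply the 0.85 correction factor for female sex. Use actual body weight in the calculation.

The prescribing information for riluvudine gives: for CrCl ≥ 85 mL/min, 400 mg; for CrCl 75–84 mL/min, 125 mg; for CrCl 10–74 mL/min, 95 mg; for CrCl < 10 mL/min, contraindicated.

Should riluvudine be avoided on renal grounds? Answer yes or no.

CrCl = (140 − 78) × 45.5 / (72 × 2.76) × 0.85 = 2821.0 / 198.72 × 0.85 ≈ 12.1 mL/min
CrCl ≈ 12 mL/min, which is ≥ 10 mL/min.

no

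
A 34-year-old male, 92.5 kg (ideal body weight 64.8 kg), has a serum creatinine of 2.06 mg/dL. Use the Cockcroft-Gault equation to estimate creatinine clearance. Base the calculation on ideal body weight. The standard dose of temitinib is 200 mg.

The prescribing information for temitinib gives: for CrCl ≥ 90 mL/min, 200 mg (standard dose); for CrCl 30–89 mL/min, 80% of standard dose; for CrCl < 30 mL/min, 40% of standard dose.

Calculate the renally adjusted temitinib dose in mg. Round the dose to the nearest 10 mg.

CrCl = (140 − 34) × 64.8 / (72 × 2.06) = 6868.8 / 148.32 ≈ 46.3 mL/min
CrCl ≈ 46 mL/min → bracket 30–89 mL/min.
80% of 200 mg = 160 mg

160 mg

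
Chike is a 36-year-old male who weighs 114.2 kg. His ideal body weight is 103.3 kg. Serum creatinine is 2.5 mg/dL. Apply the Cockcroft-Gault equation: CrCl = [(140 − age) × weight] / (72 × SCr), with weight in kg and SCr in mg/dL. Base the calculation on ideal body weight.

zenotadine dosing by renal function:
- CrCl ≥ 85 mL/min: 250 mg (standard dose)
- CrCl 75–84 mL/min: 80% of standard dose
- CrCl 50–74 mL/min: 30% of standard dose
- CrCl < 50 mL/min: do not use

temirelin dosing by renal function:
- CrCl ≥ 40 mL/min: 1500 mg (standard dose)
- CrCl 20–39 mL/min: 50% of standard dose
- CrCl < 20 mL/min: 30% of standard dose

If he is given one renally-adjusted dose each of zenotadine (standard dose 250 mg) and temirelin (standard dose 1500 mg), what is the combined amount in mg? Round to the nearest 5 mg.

1575 mg

CrCl = (140 − 36) × 103.3 / (72 × 2.5) = 10743.2 / 180.00 ≈ 59.7 mL/min
CrCl ≈ 60 mL/min.
zenotadine: 50–74 mL/min → 30% of 250 mg = 75 mg.
temirelin: ≥ 40 mL/min → 100% of 1500 mg = 1500 mg.
Total = 75 + 1500 = 1575 mg.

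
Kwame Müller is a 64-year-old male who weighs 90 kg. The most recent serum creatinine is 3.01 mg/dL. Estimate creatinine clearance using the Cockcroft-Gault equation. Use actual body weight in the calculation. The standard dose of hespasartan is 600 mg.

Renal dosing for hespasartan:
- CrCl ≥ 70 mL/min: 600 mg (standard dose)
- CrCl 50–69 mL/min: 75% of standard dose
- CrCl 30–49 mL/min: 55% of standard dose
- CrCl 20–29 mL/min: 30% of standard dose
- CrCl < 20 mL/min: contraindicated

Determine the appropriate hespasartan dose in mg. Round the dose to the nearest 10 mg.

CrCl = (140 − 64) × 90 / (72 × 3.01) = 6840.0 / 216.72 ≈ 31.6 mL/min
CrCl ≈ 32 mL/min → bracket 30–49 mL/min.
55% of 600 mg = 330 mg

330 mg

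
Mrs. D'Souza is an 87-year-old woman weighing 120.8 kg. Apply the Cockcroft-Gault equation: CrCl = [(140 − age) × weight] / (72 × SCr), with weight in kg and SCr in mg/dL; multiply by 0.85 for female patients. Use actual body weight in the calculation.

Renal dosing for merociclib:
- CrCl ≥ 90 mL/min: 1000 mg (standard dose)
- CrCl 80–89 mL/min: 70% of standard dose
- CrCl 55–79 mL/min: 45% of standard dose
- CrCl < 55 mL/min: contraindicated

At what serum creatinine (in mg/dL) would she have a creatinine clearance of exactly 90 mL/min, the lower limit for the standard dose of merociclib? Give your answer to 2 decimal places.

Standard dose requires CrCl ≥ 90 mL/min.
Set (140 − 87) × 120.8 × 0.85 / (72 × SCr) = 90
SCr = (140 − 87) × 120.8 × 0.85 / (72 × 90) = 0.840 mg/dL

0.84 mg/dL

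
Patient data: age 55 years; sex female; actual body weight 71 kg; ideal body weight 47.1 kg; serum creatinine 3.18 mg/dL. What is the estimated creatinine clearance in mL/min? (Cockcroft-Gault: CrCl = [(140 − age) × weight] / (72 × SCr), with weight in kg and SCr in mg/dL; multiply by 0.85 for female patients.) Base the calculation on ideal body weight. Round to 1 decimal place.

CrCl = (140 − 55) × 47.1 / (72 × 3.18) × 0.85 = 4003.5 / 228.96 × 0.85 ≈ 14.9 mL/min

14.9 mL/min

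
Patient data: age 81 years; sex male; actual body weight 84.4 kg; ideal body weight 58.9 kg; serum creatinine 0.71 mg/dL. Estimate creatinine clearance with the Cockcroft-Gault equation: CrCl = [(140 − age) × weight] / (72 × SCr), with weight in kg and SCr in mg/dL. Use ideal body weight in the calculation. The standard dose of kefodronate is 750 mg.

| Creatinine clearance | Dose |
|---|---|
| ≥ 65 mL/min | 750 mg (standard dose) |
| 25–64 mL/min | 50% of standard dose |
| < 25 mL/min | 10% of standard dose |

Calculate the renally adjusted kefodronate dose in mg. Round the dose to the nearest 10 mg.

750 mg

CrCl = (140 − 81) × 58.9 / (72 × 0.71) = 3475.1 / 51.12 ≈ 68.0 mL/min
CrCl ≈ 68 mL/min → bracket ≥ 65 mL/min.
100% of 750 mg = 750 mg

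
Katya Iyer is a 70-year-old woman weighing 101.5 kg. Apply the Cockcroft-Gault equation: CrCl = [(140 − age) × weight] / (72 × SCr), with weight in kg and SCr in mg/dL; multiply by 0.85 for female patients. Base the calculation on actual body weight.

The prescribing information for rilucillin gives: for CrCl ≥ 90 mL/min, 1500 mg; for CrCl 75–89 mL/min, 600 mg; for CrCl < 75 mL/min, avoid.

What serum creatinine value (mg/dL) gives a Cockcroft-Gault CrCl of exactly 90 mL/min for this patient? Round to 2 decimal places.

0.93 mg/dL

Standard dose requires CrCl ≥ 90 mL/min.
Set (140 − 70) × 101.5 × 0.85 / (72 × SCr) = 90
SCr = (140 − 70) × 101.5 × 0.85 / (72 × 90) = 0.932 mg/dL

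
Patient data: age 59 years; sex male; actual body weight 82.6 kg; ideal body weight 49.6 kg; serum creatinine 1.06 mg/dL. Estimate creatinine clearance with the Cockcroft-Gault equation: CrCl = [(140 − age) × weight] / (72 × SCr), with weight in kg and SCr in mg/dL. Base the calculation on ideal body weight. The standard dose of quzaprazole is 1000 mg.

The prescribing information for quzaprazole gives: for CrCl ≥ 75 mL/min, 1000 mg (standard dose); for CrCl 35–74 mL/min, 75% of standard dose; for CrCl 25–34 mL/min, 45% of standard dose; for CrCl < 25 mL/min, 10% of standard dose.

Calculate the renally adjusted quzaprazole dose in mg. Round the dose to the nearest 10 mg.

750 mg

CrCl = (140 − 59) × 49.6 / (72 × 1.06) = 4017.6 / 76.32 ≈ 52.6 mL/min
CrCl ≈ 53 mL/min → bracket 35–74 mL/min.
75% of 1000 mg = 750 mg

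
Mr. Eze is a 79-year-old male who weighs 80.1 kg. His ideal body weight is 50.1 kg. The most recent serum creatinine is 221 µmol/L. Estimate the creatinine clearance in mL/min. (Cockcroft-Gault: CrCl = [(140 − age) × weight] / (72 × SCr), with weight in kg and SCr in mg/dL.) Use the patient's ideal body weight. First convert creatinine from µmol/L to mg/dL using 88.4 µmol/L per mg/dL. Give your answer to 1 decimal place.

17.0 mL/min

SCr = 221 / 88.4 = 2.5 mg/dL
CrCl = (140 − 79) × 50.1 / (72 × 2.5) = 3056.1 / 180.00 ≈ 17.0 mL/min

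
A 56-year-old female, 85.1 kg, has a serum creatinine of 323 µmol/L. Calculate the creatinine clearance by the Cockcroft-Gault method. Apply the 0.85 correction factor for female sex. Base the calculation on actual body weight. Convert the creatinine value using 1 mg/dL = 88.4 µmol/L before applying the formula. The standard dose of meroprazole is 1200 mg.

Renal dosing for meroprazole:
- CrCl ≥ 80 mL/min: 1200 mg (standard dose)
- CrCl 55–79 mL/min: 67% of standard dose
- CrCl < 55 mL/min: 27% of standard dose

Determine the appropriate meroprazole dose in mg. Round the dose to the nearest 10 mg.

320 mg

SCr = 323 / 88.4 = 3.654 mg/dL
CrCl = (140 − 56) × 85.1 / (72 × 3.654) × 0.85 = 7148.4 / 263.09 × 0.85 ≈ 23.1 mL/min
CrCl ≈ 23 mL/min → bracket < 55 mL/min.
27% of 1200 mg = 324 mg → 320 mg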